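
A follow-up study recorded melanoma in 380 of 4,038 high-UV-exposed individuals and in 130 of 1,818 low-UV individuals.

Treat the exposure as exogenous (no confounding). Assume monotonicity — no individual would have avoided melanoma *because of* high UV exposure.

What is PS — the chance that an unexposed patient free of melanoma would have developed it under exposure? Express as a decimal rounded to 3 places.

p₁ = P(outcome | exposed) = 380/4038 = 0.094106
p₀ = P(outcome | unexposed) = 130/1818 = 0.071507
Under exogeneity and monotonicity, PS = (p₁ − p₀) / (1 − p₀).
PS = (0.094106 − 0.071507) / (1 − 0.071507) = 0.022599 / 0.92849 ≈ 0.0243

PS ≈ 0.024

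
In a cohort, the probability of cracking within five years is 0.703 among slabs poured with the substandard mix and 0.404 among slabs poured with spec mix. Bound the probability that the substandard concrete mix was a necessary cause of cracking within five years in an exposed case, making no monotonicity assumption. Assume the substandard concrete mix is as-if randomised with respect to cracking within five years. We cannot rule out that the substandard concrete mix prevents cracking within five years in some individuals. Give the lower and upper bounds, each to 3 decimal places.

0.425 ≤ PN ≤ 0.848

Let p₁ = 0.703, p₀ = 0.404.
Under exogeneity alone the bounds on PN are max{0,(p₁−p₀)/p₁} ≤ PN ≤ min{1,(1−p₀)/p₁}.
  lower = (p₁ − p₀)/p₁ = 0.299 / 0.703 ≈ 0.4253
  upper = min{1, (1 − p₀)/p₁} = 0.596 / 0.703 ≈ 0.8478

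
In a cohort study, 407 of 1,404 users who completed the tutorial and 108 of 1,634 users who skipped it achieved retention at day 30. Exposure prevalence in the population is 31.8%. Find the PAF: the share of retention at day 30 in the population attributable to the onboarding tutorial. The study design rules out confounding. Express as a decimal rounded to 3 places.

p₁ = P(outcome | exposed) = 407/1404 = 0.28989
p₀ = P(outcome | unexposed) = 108/1634 = 0.066095
Overall risk P(Y=1) = π·p₁ + (1−π)·p₀ = 0.318×0.28989 + 0.682×0.066095 = 0.13726.
Under exogeneity, PAF = [P(Y=1) − p₀] / P(Y=1).
PAF = (0.13726 − 0.066095) / 0.13726 ≈ 0.5185

PAF ≈ 0.518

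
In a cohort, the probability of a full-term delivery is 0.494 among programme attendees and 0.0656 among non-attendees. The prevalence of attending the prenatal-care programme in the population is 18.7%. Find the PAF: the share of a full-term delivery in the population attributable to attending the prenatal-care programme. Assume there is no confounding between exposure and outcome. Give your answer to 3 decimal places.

Let p₁ = 0.494, p₀ = 0.0656.
Overall risk P(Y=1) = π·p₁ + (1−π)·p₀ = 0.187×0.494 + 0.813×0.0656 = 0.14571.
Under exogeneity, PAF = [P(Y=1) − p₀] / P(Y=1).
PAF = (0.14571 − 0.0656) / 0.14571 ≈ 0.5498

PAF ≈ 0.550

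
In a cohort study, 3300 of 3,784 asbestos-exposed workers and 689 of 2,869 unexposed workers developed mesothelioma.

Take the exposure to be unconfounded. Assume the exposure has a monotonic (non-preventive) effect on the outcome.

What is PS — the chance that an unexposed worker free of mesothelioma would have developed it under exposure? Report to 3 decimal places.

p₁ = P(outcome | exposed) = 3300/3784 = 0.87209
p₀ = P(outcome | unexposed) = 689/2869 = 0.24015
Under exogeneity and monotonicity, PS = (p₁ − p₀) / (1 − p₀).
PS = (0.87209 − 0.24015) / (1 − 0.24015) = 0.63194 / 0.75985 ≈ 0.8317

PS ≈ 0.832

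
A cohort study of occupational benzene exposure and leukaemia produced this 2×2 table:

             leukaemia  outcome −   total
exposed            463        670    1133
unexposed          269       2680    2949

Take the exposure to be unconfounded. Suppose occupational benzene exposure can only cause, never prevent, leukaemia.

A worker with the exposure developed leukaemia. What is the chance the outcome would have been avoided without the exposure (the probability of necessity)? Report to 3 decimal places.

PN ≈ 0.777

p₁ = P(outcome | exposed) = 463/1133 = 0.40865
p₀ = P(outcome | unexposed) = 269/2949 = 0.091217
Under exogeneity and monotonicity, PN = (p₁ − p₀) / p₁.
PN = (0.40865 − 0.091217) / 0.40865 = 0.31743 / 0.40865 ≈ 0.7768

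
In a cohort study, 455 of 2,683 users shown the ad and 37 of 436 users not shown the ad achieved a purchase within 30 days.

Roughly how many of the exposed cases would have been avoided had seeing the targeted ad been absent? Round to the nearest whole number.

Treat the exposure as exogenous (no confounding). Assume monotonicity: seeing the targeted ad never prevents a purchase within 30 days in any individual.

about 227 cases

p₁ = P(outcome | exposed) = 455/2683 = 0.16959
p₀ = P(outcome | unexposed) = 37/436 = 0.084862
PN = (p₁ − p₀)/p₁ = (0.16959 − 0.084862) / 0.16959 ≈ 0.49959.
Attributable cases ≈ PN × (exposed cases) = 0.49959 × 455 ≈ 227.31.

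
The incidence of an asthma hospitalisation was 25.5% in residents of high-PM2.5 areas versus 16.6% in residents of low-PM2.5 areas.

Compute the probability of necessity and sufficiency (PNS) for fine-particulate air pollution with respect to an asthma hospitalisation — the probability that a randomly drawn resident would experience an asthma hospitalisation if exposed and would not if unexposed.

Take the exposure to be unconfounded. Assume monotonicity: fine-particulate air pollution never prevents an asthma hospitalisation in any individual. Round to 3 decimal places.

p₁ = 0.255, p₀ = 0.166.
Under exogeneity and monotonicity, PNS = p₁ − p₀.
PNS = 0.255 − 0.166 = 0.089

PNS ≈ 0.089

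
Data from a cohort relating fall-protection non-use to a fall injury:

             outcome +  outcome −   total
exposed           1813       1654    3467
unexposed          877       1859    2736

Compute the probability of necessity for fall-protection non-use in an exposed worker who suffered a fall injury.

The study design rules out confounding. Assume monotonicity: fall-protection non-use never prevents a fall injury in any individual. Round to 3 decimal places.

p₁ = P(outcome | exposed) = 1813/3467 = 0.52293
p₀ = P(outcome | unexposed) = 877/2736 = 0.32054
Under exogeneity and monotonicity, PN = (p₁ − p₀) / p₁.
PN = (0.52293 − 0.32054) / 0.52293 = 0.20239 / 0.52293 ≈ 0.3870

PN ≈ 0.387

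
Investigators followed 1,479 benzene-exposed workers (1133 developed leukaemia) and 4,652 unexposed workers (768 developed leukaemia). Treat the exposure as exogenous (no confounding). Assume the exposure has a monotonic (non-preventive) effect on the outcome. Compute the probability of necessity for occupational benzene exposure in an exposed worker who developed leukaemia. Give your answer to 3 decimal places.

p₁ = P(outcome | exposed) = 1133/1479 = 0.76606
p₀ = P(outcome | unexposed) = 768/4652 = 0.16509
Under exogeneity and monotonicity, PN = (p₁ − p₀) / p₁.
PN = (0.76606 − 0.16509) / 0.76606 = 0.60097 / 0.76606 ≈ 0.7845

PN ≈ 0.784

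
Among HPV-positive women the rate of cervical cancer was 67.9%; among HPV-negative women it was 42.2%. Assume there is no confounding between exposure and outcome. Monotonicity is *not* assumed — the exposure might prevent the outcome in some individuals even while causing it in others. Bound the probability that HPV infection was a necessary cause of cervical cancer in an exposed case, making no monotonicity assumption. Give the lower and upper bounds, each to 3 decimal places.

0.378 ≤ PN ≤ 0.851

p₁ = 0.679, p₀ = 0.422.
Under exogeneity alone the bounds on PN are max{0,(p₁−p₀)/p₁} ≤ PN ≤ min{1,(1−p₀)/p₁}.
  lower = (p₁ − p₀)/p₁ = 0.257 / 0.679 ≈ 0.3785
  upper = min{1, (1 − p₀)/p₁} = 0.578 / 0.679 ≈ 0.8513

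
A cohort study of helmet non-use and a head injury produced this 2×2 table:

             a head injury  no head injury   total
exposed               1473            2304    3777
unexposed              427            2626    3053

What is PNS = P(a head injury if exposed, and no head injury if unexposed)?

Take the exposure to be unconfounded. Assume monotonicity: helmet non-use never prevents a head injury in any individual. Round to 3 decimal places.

PNS ≈ 0.250

p₁ = P(outcome | exposed) = 1473/3777 = 0.38999
p₀ = P(outcome | unexposed) = 427/3053 = 0.13986
Under exogeneity and monotonicity, PNS = p₁ − p₀.
PNS = 0.38999 − 0.13986 = 0.25013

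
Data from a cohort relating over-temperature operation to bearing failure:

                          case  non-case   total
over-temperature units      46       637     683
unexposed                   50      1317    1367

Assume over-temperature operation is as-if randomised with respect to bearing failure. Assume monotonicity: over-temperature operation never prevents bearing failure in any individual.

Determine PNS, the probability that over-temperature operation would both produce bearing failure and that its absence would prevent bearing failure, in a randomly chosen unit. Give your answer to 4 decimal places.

PNS ≈ 0.0308

p₁ = P(outcome | exposed) = 46/683 = 0.06735
p₀ = P(outcome | unexposed) = 50/1367 = 0.036576
Under exogeneity and monotonicity, PNS = p₁ − p₀.
PNS = 0.06735 − 0.036576 = 0.030773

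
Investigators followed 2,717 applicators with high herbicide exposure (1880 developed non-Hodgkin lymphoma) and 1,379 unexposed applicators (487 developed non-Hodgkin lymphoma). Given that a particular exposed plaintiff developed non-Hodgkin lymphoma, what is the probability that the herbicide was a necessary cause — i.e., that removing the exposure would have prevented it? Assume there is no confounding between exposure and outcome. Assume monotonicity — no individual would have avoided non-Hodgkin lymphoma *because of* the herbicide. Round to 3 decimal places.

p₁ = P(outcome | exposed) = 1880/2717 = 0.69194
p₀ = P(outcome | unexposed) = 487/1379 = 0.35315
Under exogeneity and monotonicity, PN = (p₁ − p₀) / p₁.
PN = (0.69194 − 0.35315) / 0.69194 = 0.33879 / 0.69194 ≈ 0.4896

PN ≈ 0.490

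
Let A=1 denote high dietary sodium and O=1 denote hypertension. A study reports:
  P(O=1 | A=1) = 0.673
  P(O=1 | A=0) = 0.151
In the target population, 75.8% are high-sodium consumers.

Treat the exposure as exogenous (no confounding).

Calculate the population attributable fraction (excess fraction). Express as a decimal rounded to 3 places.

Let p₁ = 0.673, p₀ = 0.151.
Overall risk P(Y=1) = π·p₁ + (1−π)·p₀ = 0.758×0.673 + 0.242×0.151 = 0.54668.
Under exogeneity, PAF = [P(Y=1) − p₀] / P(Y=1).
PAF = (0.54668 − 0.151) / 0.54668 ≈ 0.7238

PAF ≈ 0.724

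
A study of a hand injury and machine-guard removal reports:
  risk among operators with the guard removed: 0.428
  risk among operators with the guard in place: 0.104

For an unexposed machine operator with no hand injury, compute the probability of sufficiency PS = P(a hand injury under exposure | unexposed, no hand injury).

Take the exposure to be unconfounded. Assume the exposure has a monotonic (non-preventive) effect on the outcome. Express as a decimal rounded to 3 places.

Let p₁ = 0.428, p₀ = 0.104.
Under exogeneity and monotonicity, PS = (p₁ − p₀) / (1 − p₀).
PS = (0.428 − 0.104) / (1 − 0.104) = 0.324 / 0.896 ≈ 0.3616

PS ≈ 0.362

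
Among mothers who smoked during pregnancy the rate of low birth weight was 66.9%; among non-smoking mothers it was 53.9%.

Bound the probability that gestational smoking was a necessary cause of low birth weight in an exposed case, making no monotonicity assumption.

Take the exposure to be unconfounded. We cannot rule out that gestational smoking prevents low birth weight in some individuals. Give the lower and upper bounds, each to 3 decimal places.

p₁ = 0.669, p₀ = 0.539.
Under exogeneity alone the bounds on PN are max{0,(p₁−p₀)/p₁} ≤ PN ≤ min{1,(1−p₀)/p₁}.
  lower = (p₁ − p₀)/p₁ = 0.13 / 0.669 ≈ 0.1943
  upper = min{1, (1 − p₀)/p₁} = 0.461 / 0.669 ≈ 0.6891

0.194 ≤ PN ≤ 0.689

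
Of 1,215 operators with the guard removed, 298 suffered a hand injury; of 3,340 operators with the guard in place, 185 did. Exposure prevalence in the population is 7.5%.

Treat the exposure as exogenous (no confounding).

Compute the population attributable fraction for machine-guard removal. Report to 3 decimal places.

PAF ≈ 0.205

p₁ = P(outcome | exposed) = 298/1215 = 0.24527
p₀ = P(outcome | unexposed) = 185/3340 = 0.055389
Overall risk P(Y=1) = π·p₁ + (1−π)·p₀ = 0.075×0.24527 + 0.925×0.055389 = 0.06963.
Under exogeneity, PAF = [P(Y=1) − p₀] / P(Y=1).
PAF = (0.06963 − 0.055389) / 0.06963 ≈ 0.2045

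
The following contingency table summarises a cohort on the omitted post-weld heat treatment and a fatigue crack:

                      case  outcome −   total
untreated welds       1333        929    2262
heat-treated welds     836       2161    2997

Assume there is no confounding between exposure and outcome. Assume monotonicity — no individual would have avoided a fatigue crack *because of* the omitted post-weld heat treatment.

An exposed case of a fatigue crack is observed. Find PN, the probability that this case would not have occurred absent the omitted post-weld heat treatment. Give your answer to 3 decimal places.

p₁ = P(outcome | exposed) = 1333/2262 = 0.5893
p₀ = P(outcome | unexposed) = 836/2997 = 0.27895
Under exogeneity and monotonicity, PN = (p₁ − p₀)/p₁.
PN = (0.5893 − 0.27895) / 0.5893 ≈ 0.5267

PN ≈ 0.527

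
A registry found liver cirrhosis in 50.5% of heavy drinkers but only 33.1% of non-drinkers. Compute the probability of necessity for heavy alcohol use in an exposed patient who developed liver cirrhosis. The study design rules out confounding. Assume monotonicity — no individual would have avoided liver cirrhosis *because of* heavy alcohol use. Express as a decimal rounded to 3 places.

PN ≈ 0.345

p₁ = 0.505, p₀ = 0.331.
Under exogeneity and monotonicity, PN = (p₁ − p₀) / p₁.
PN = (0.505 − 0.331) / 0.505 = 0.174 / 0.505 ≈ 0.3446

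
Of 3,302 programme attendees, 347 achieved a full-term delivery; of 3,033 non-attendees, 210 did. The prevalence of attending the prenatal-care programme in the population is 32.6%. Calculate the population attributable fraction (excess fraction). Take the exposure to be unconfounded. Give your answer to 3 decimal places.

PAF ≈ 0.144

p₁ = P(outcome | exposed) = 347/3302 = 0.10509
p₀ = P(outcome | unexposed) = 210/3033 = 0.069238
Overall risk P(Y=1) = π·p₁ + (1−π)·p₀ = 0.326×0.10509 + 0.674×0.069238 = 0.080925.
Under exogeneity, PAF = [P(Y=1) − p₀] / P(Y=1).
PAF = (0.080925 − 0.069238) / 0.080925 ≈ 0.1444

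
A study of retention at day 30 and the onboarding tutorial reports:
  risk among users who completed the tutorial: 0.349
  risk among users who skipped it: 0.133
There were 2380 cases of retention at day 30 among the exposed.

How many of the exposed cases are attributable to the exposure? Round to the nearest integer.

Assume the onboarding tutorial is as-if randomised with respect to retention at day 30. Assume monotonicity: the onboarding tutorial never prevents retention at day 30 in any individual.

about 1473 cases

Let p₁ = 0.349, p₀ = 0.133.
PN = (p₁ − p₀)/p₁ = (0.349 − 0.133) / 0.349 ≈ 0.61891.
Attributable cases ≈ PN × (exposed cases) = 0.61891 × 2380 ≈ 1473.01.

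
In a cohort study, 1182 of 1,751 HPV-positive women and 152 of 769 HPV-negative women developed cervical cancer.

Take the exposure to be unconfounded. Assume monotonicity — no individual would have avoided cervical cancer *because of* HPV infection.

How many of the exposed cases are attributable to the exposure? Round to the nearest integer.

about 836 cases

p₁ = P(outcome | exposed) = 1182/1751 = 0.67504
p₀ = P(outcome | unexposed) = 152/769 = 0.19766
PN = (p₁ − p₀)/p₁ = (0.67504 − 0.19766) / 0.67504 ≈ 0.70719.
Attributable cases ≈ PN × (exposed cases) = 0.70719 × 1182 ≈ 835.90.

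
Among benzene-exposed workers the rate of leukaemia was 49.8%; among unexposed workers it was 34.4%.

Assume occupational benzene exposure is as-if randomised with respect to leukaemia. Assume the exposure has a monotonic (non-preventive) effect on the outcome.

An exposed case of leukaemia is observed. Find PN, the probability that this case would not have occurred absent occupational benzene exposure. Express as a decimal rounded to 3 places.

p₁ = 0.498, p₀ = 0.344.
Under exogeneity and monotonicity, PN = (p₁ − p₀) / p₁.
PN = (0.498 − 0.344) / 0.498 = 0.154 / 0.498 ≈ 0.3092

PN ≈ 0.309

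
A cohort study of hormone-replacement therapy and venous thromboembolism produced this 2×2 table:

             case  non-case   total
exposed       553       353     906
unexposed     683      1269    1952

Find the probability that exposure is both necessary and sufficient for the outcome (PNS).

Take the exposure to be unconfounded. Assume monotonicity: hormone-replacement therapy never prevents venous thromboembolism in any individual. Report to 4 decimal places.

p₁ = P(outcome | exposed) = 553/906 = 0.61038
p₀ = P(outcome | unexposed) = 683/1952 = 0.3499
Under exogeneity and monotonicity, PNS = p₁ − p₀.
PNS = 0.61038 − 0.3499 = 0.26048

PNS ≈ 0.2605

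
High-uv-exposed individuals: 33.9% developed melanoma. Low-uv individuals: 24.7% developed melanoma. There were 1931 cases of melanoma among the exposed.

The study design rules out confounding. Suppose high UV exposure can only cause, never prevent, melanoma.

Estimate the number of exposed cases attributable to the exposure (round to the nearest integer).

p₁ = 0.339, p₀ = 0.247.
PN = (p₁ − p₀)/p₁ = (0.339 − 0.247) / 0.339 ≈ 0.27139.
Attributable cases ≈ PN × (exposed cases) = 0.27139 × 1931 ≈ 524.05.

about 524 cases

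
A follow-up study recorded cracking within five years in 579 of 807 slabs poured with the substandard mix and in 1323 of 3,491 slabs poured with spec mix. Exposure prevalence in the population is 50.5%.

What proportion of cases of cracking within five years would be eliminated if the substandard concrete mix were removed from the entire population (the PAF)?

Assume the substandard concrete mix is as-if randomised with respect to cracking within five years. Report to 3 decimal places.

p₁ = P(outcome | exposed) = 579/807 = 0.71747
p₀ = P(outcome | unexposed) = 1323/3491 = 0.37897
Overall risk P(Y=1) = π·p₁ + (1−π)·p₀ = 0.505×0.71747 + 0.495×0.37897 = 0.54992.
Under exogeneity, PAF = [P(Y=1) − p₀] / P(Y=1).
PAF = (0.54992 − 0.37897) / 0.54992 ≈ 0.3108

PAF ≈ 0.311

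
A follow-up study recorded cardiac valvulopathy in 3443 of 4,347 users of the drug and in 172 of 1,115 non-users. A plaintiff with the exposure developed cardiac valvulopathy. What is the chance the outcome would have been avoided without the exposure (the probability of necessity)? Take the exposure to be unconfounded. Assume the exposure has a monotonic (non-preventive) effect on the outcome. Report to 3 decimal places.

p₁ = P(outcome | exposed) = 3443/4347 = 0.79204
p₀ = P(outcome | unexposed) = 172/1115 = 0.15426
Under exogeneity and monotonicity, PN = (p₁ − p₀) / p₁.
PN = (0.79204 − 0.15426) / 0.79204 = 0.63778 / 0.79204 ≈ 0.8052

PN ≈ 0.805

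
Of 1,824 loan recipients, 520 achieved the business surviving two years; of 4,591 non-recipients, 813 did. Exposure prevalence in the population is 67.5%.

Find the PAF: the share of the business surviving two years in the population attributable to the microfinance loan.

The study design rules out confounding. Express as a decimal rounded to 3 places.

PAF ≈ 0.292

p₁ = P(outcome | exposed) = 520/1824 = 0.28509
p₀ = P(outcome | unexposed) = 813/4591 = 0.17709
Overall risk P(Y=1) = π·p₁ + (1−π)·p₀ = 0.675×0.28509 + 0.325×0.17709 = 0.24999.
Under exogeneity, PAF = [P(Y=1) − p₀] / P(Y=1).
PAF = (0.24999 − 0.17709) / 0.24999 ≈ 0.2916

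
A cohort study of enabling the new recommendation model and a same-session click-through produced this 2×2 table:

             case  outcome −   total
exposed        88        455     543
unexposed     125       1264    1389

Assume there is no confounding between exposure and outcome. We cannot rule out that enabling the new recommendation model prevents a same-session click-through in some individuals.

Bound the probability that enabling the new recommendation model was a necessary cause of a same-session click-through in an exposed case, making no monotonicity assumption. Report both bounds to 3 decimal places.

p₁ = P(outcome | exposed) = 88/543 = 0.16206
p₀ = P(outcome | unexposed) = 125/1389 = 0.089993
Under exogeneity alone the bounds on PN are max{0,(p₁−p₀)/p₁} ≤ PN ≤ min{1,(1−p₀)/p₁}.
  lower = (p₁ − p₀)/p₁ = 0.07207 / 0.16206 ≈ 0.4447
  upper = min{1, (1 − p₀)/p₁} = 0.91001 / 0.16206 ≈ 5.6152 → capped at 1

0.445 ≤ PN ≤ 1.000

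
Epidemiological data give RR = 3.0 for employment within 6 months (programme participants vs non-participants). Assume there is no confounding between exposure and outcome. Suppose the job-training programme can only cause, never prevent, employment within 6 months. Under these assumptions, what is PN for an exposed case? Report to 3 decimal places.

PN ≈ 0.667

Under exogeneity and monotonicity, PN = (RR − 1) / RR = 1 − 1/RR.
PN = (3.0 − 1) / 3.0 = 2 / 3.0 ≈ 0.6667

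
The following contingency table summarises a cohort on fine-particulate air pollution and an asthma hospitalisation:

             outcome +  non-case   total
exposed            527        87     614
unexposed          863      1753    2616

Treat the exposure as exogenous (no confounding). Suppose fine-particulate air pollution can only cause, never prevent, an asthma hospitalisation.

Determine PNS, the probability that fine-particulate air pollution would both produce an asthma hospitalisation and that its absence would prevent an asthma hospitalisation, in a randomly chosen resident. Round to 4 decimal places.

PNS ≈ 0.5284

p₁ = P(outcome | exposed) = 527/614 = 0.85831
p₀ = P(outcome | unexposed) = 863/2616 = 0.32989
Under exogeneity and monotonicity, PNS = p₁ − p₀.
PNS = 0.85831 − 0.32989 = 0.52841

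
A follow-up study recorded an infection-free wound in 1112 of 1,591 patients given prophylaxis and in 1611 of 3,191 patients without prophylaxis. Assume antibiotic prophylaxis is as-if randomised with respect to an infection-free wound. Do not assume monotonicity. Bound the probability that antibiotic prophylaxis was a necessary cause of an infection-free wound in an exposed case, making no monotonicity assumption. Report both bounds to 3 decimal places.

0.278 ≤ PN ≤ 0.708

p₁ = P(outcome | exposed) = 1112/1591 = 0.69893
p₀ = P(outcome | unexposed) = 1611/3191 = 0.50486
Under exogeneity alone the bounds on PN are max{0,(p₁−p₀)/p₁} ≤ PN ≤ min{1,(1−p₀)/p₁}.
  lower = (p₁ − p₀)/p₁ = 0.19407 / 0.69893 ≈ 0.2777
  upper = min{1, (1 − p₀)/p₁} = 0.49514 / 0.69893 ≈ 0.7084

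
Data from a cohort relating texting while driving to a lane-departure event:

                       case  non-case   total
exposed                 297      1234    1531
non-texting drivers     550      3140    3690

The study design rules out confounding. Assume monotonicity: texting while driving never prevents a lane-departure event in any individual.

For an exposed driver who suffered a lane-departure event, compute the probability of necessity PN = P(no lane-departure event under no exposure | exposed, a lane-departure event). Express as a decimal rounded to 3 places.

PN ≈ 0.232

p₁ = P(outcome | exposed) = 297/1531 = 0.19399
p₀ = P(outcome | unexposed) = 550/3690 = 0.14905
Under exogeneity and monotonicity, PN = (p₁ − p₀)/p₁.
PN = (0.19399 − 0.14905) / 0.19399 ≈ 0.2317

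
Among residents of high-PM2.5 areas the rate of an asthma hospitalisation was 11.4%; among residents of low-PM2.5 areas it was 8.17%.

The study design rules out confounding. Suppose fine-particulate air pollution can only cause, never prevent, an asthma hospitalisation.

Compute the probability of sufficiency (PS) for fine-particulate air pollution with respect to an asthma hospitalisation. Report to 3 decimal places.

p₁ = 0.114, p₀ = 0.0817.
Under exogeneity and monotonicity, PS = (p₁ − p₀) / (1 − p₀).
PS = (0.114 − 0.0817) / (1 − 0.0817) = 0.0323 / 0.9183 ≈ 0.0352

PS ≈ 0.035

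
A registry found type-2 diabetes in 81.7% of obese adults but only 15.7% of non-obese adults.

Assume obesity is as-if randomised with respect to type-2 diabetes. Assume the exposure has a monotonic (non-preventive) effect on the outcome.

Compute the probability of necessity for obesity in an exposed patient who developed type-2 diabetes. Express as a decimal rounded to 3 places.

PN ≈ 0.808

p₁ = 0.817, p₀ = 0.157.
Under exogeneity and monotonicity, PN = (p₁ − p₀) / p₁.
PN = (0.817 − 0.157) / 0.817 = 0.66 / 0.817 ≈ 0.8078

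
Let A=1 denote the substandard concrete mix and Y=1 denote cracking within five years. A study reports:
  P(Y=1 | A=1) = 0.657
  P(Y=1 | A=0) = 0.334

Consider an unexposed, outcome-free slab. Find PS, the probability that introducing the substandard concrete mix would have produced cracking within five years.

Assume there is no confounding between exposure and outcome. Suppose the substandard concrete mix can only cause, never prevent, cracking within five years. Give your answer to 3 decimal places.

PS ≈ 0.485

Let p₁ = 0.657, p₀ = 0.334.
Under exogeneity and monotonicity, PS = (p₁ − p₀) / (1 − p₀).
PS = (0.657 − 0.334) / (1 − 0.334) = 0.323 / 0.666 ≈ 0.4850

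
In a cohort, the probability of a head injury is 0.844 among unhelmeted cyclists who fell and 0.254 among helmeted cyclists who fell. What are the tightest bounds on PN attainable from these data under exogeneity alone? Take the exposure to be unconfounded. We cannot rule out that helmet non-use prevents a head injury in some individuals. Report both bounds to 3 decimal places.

0.699 ≤ PN ≤ 0.884

Let p₁ = 0.844, p₀ = 0.254.
Under exogeneity alone the bounds on PN are max{0,(p₁−p₀)/p₁} ≤ PN ≤ min{1,(1−p₀)/p₁}.
  lower = (p₁ − p₀)/p₁ = 0.59 / 0.844 ≈ 0.6991
  upper = min{1, (1 − p₀)/p₁} = 0.746 / 0.844 ≈ 0.8839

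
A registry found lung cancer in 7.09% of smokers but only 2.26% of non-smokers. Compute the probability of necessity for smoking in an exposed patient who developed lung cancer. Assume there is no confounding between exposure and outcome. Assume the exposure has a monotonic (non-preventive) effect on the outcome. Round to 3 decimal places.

p₁ = 0.0709, p₀ = 0.0226.
Under exogeneity and monotonicity, PN = (p₁ − p₀) / p₁.
PN = (0.0709 − 0.0226) / 0.0709 = 0.0483 / 0.0709 ≈ 0.6812

PN ≈ 0.681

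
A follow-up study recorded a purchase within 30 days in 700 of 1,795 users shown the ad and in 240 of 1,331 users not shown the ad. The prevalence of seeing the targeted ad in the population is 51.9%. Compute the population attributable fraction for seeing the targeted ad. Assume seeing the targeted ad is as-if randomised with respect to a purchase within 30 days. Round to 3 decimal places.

PAF ≈ 0.376

p₁ = P(outcome | exposed) = 700/1795 = 0.38997
p₀ = P(outcome | unexposed) = 240/1331 = 0.18032
Overall risk P(Y=1) = π·p₁ + (1−π)·p₀ = 0.519×0.38997 + 0.481×0.18032 = 0.28913.
Under exogeneity, PAF = [P(Y=1) − p₀] / P(Y=1).
PAF = (0.28913 − 0.18032) / 0.28913 ≈ 0.3763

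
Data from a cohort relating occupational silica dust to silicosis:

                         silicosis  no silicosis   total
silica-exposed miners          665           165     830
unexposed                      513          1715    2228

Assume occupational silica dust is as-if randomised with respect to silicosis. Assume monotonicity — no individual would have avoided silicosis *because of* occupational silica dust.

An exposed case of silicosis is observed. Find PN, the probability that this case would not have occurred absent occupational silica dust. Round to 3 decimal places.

PN ≈ 0.713

p₁ = P(outcome | exposed) = 665/830 = 0.8012
p₀ = P(outcome | unexposed) = 513/2228 = 0.23025
Under exogeneity and monotonicity, PN = (p₁ − p₀)/p₁.
PN = (0.8012 − 0.23025) / 0.8012 ≈ 0.7126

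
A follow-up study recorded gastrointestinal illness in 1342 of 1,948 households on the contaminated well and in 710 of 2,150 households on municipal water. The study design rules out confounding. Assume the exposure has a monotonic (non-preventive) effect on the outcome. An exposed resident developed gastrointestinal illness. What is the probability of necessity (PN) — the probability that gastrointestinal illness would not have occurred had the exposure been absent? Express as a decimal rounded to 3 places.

PN ≈ 0.521

p₁ = P(outcome | exposed) = 1342/1948 = 0.68891
p₀ = P(outcome | unexposed) = 710/2150 = 0.33023
Under exogeneity and monotonicity, PN = (p₁ − p₀) / p₁.
PN = (0.68891 − 0.33023) / 0.68891 = 0.35868 / 0.68891 ≈ 0.5206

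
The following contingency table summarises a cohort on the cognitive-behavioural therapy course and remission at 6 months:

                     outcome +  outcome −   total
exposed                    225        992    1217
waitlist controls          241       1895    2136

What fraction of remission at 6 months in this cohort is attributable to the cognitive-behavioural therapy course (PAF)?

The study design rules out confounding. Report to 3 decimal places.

p₁ = P(outcome | exposed) = 225/1217 = 0.18488
p₀ = P(outcome | unexposed) = 241/2136 = 0.11283
Exposure prevalence π = 1217/3353 = 0.36296; overall risk P(Y=1) = 0.13898.
Under exogeneity, PAF = [P(Y=1) − p₀]/P(Y=1).
PAF = (0.13898 − 0.11283) / 0.13898 ≈ 0.1882

PAF ≈ 0.188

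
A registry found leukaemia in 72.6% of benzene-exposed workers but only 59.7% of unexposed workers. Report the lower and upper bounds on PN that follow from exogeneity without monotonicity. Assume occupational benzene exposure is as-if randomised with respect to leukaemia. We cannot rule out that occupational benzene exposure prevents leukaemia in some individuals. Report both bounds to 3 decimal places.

p₁ = 0.726, p₀ = 0.597.
Under exogeneity alone the bounds on PN are max{0,(p₁−p₀)/p₁} ≤ PN ≤ min{1,(1−p₀)/p₁}.
  lower = (p₁ − p₀)/p₁ = 0.129 / 0.726 ≈ 0.1777
  upper = min{1, (1 − p₀)/p₁} = 0.403 / 0.726 ≈ 0.5551

0.178 ≤ PN ≤ 0.555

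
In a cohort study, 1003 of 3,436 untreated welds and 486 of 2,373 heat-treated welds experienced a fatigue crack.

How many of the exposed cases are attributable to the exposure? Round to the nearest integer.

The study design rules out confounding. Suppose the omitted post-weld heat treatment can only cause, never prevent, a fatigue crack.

about 299 cases

p₁ = P(outcome | exposed) = 1003/3436 = 0.29191
p₀ = P(outcome | unexposed) = 486/2373 = 0.2048
PN = (p₁ − p₀)/p₁ = (0.29191 − 0.2048) / 0.29191 ≈ 0.29840.
Attributable cases ≈ PN × (exposed cases) = 0.29840 × 1003 ≈ 299.29.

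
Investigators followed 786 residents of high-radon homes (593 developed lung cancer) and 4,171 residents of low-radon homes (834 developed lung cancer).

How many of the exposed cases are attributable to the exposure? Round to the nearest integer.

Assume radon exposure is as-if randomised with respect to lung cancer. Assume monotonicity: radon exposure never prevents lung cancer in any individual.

about 436 cases

p₁ = P(outcome | exposed) = 593/786 = 0.75445
p₀ = P(outcome | unexposed) = 834/4171 = 0.19995
PN = (p₁ − p₀)/p₁ = (0.75445 − 0.19995) / 0.75445 ≈ 0.73497.
Attributable cases ≈ PN × (exposed cases) = 0.73497 × 593 ≈ 435.84.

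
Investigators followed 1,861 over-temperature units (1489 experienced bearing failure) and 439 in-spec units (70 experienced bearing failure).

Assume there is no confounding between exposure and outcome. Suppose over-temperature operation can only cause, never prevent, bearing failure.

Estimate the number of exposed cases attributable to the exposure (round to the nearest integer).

about 1192 cases

p₁ = P(outcome | exposed) = 1489/1861 = 0.80011
p₀ = P(outcome | unexposed) = 70/439 = 0.15945
PN = (p₁ − p₀)/p₁ = (0.80011 − 0.15945) / 0.80011 ≈ 0.80071.
Attributable cases ≈ PN × (exposed cases) = 0.80071 × 1489 ≈ 1192.26.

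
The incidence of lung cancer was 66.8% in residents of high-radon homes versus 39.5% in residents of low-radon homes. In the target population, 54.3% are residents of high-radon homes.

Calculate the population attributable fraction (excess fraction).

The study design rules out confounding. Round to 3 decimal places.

p₁ = 0.668, p₀ = 0.395.
Overall risk P(Y=1) = π·p₁ + (1−π)·p₀ = 0.543×0.668 + 0.457×0.395 = 0.54324.
Under exogeneity, PAF = [P(Y=1) − p₀] / P(Y=1).
PAF = (0.54324 − 0.395) / 0.54324 ≈ 0.2729

PAF ≈ 0.273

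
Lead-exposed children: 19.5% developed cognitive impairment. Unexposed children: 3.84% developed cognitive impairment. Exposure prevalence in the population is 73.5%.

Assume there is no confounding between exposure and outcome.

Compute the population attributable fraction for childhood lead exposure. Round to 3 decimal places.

p₁ = 0.195, p₀ = 0.0384.
Overall risk P(Y=1) = π·p₁ + (1−π)·p₀ = 0.735×0.195 + 0.265×0.0384 = 0.1535.
Under exogeneity, PAF = [P(Y=1) − p₀] / P(Y=1).
PAF = (0.1535 − 0.0384) / 0.1535 ≈ 0.7498

PAF ≈ 0.750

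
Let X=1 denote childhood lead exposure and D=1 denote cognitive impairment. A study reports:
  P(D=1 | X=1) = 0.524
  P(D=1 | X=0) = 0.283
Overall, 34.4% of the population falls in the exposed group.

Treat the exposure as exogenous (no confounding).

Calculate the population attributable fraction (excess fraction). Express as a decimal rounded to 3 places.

PAF ≈ 0.227

Let p₁ = 0.524, p₀ = 0.283.
Overall risk P(Y=1) = π·p₁ + (1−π)·p₀ = 0.344×0.524 + 0.656×0.283 = 0.3659.
Under exogeneity, PAF = [P(Y=1) − p₀] / P(Y=1).
PAF = (0.3659 − 0.283) / 0.3659 ≈ 0.2266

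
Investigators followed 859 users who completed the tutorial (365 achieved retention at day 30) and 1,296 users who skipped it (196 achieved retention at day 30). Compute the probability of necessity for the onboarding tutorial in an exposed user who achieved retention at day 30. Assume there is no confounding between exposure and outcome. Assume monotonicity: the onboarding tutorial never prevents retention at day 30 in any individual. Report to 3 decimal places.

PN ≈ 0.644

p₁ = P(outcome | exposed) = 365/859 = 0.42491
p₀ = P(outcome | unexposed) = 196/1296 = 0.15123
Under exogeneity and monotonicity, PN = (p₁ − p₀) / p₁.
PN = (0.42491 − 0.15123) / 0.42491 = 0.27368 / 0.42491 ≈ 0.6441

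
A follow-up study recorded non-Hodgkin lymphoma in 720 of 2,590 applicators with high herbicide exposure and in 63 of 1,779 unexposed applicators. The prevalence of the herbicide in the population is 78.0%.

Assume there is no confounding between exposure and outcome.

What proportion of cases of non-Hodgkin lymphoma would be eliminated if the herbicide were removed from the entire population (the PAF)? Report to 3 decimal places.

PAF ≈ 0.842

p₁ = P(outcome | exposed) = 720/2590 = 0.27799
p₀ = P(outcome | unexposed) = 63/1779 = 0.035413
Overall risk P(Y=1) = π·p₁ + (1−π)·p₀ = 0.78×0.27799 + 0.22×0.035413 = 0.22462.
Under exogeneity, PAF = [P(Y=1) − p₀] / P(Y=1).
PAF = (0.22462 − 0.035413) / 0.22462 ≈ 0.8423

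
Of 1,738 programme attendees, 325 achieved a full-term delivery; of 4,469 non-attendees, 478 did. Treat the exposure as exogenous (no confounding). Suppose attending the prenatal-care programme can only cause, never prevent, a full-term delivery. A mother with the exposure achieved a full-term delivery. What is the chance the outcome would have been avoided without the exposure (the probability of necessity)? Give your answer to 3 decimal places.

PN ≈ 0.428

p₁ = P(outcome | exposed) = 325/1738 = 0.187
p₀ = P(outcome | unexposed) = 478/4469 = 0.10696
Under exogeneity and monotonicity, PN = (p₁ − p₀) / p₁.
PN = (0.187 − 0.10696) / 0.187 = 0.080037 / 0.187 ≈ 0.4280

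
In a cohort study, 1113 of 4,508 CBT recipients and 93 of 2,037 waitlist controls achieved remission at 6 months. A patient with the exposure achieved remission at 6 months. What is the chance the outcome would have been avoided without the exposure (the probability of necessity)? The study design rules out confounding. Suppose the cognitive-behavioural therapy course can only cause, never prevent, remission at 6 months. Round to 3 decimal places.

p₁ = P(outcome | exposed) = 1113/4508 = 0.24689
p₀ = P(outcome | unexposed) = 93/2037 = 0.045655
Under exogeneity and monotonicity, PN = (p₁ − p₀) / p₁.
PN = (0.24689 − 0.045655) / 0.24689 = 0.20124 / 0.24689 ≈ 0.8151

PN ≈ 0.815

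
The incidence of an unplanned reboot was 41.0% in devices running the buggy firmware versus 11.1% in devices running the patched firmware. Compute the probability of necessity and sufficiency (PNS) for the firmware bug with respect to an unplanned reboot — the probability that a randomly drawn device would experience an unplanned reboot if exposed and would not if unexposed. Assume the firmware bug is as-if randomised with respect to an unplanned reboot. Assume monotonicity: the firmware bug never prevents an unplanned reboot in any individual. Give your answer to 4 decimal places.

PNS ≈ 0.2990

p₁ = 0.41, p₀ = 0.111.
Under exogeneity and monotonicity, PNS = p₁ − p₀.
PNS = 0.41 − 0.111 = 0.299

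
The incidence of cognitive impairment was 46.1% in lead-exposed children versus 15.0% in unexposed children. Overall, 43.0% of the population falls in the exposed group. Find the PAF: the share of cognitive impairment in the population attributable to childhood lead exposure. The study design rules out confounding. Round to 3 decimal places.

p₁ = 0.461, p₀ = 0.15.
Overall risk P(Y=1) = π·p₁ + (1−π)·p₀ = 0.43×0.461 + 0.57×0.15 = 0.28373.
Under exogeneity, PAF = [P(Y=1) − p₀] / P(Y=1).
PAF = (0.28373 − 0.15) / 0.28373 ≈ 0.4713

PAF ≈ 0.471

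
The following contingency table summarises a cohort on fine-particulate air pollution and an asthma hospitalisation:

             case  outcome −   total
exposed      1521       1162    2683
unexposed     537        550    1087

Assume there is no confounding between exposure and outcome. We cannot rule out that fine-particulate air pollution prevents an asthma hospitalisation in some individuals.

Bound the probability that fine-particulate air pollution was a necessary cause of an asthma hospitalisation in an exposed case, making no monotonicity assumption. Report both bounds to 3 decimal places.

p₁ = P(outcome | exposed) = 1521/2683 = 0.5669
p₀ = P(outcome | unexposed) = 537/1087 = 0.49402
Under exogeneity alone the bounds on PN are max{0,(p₁−p₀)/p₁} ≤ PN ≤ min{1,(1−p₀)/p₁}.
  lower = (p₁ − p₀)/p₁ = 0.072882 / 0.5669 ≈ 0.1286
  upper = min{1, (1 − p₀)/p₁} = 0.50598 / 0.5669 ≈ 0.8925

0.129 ≤ PN ≤ 0.893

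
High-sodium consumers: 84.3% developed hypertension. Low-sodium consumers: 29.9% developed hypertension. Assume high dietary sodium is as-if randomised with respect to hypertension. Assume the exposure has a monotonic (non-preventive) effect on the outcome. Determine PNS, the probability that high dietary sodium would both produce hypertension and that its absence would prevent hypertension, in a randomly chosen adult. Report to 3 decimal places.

PNS ≈ 0.544

p₁ = 0.843, p₀ = 0.299.
Under exogeneity and monotonicity, PNS = p₁ − p₀.
PNS = 0.843 − 0.299 = 0.544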